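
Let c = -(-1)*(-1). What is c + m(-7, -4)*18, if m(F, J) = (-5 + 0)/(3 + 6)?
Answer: -11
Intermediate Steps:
m(F, J) = -5/9
c = -1 (c = -1*1 = -1)
c + m(-7, -4)*18 = -1 - 5/9*18 = -1 - 10 = -11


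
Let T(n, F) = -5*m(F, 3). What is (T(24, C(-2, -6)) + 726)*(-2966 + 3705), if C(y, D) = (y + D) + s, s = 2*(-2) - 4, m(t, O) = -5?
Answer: 554989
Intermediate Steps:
s = -8 (s = -4 - 4 = -8)
C(y, D) = -8 + D + y (C(y, D) = (y + D) - 8 = (D + y) - 8 = -8 + D + y)
T(n, F) = 25 (T(n, F) = -5*(-5) = 25)
(T(24, C(-2, -6)) + 726)*(-2966 + 3705) = (25 + 726)*(-2966 + 3705) = 751*739 = 554989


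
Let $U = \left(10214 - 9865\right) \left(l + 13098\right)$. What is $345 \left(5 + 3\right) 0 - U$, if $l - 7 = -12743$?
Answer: $-126338$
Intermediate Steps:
$l = -12736$ ($l = 7 - 12743 = -12736$)
$U = 126338$ ($U = \left(10214 - 9865\right) \left(-12736 + 13098\right) = \left(10214 - 9865\right) 362 = 349 \cdot 362 = 126338$)
$345 \left(5 + 3\right) 0 - U = 345 \left(5 + 3\right) 0 - 126338 = 345 \cdot 8 \cdot 0 - 126338 = 345 \cdot 0 - 126338 = 0 - 126338 = -126338$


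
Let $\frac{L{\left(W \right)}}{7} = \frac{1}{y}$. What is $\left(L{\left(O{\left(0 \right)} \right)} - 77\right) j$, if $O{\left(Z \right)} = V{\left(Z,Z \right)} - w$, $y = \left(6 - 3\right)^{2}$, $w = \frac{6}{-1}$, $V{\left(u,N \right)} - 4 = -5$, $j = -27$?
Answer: $2058$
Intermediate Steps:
$V{\left(u,N \right)} = -1$ ($V{\left(u,N \right)} = 4 - 5 = -1$)
$w = -6$ ($w = 6 \left(-1\right) = -6$)
$y = 9$ ($y = 3^{2} = 9$)
$O{\left(Z \right)} = 5$ ($O{\left(Z \right)} = -1 - -6 = -1 + 6 = 5$)
$L{\left(W \right)} = \frac{7}{9}$
$\left(L{\left(O{\left(0 \right)} \right)} - 77\right) j = \left(\frac{7}{9} - 77\right) \left(-27\right) = \left(- \frac{686}{9}\right) \left(-27\right) = 2058$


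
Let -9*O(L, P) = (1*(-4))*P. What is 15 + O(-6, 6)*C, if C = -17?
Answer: -91/3 ≈ -30.333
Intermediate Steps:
O(L, P) = 4*P/9 (O(L, P) = -1*(-4)*P/9 = -(-4)*P/9 = 4*P/9)
15 + O(-6, 6)*C = 15 + ((4/9)*6)*(-17) = 15 + (8/3)*(-17) = 15 - 136/3 = -91/3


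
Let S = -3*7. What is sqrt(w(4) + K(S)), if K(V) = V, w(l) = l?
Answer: I*sqrt(17) ≈ 4.1231*I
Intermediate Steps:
S = -21
sqrt(w(4) + K(S)) = sqrt(4 - 21) = sqrt(-17) = I*sqrt(17)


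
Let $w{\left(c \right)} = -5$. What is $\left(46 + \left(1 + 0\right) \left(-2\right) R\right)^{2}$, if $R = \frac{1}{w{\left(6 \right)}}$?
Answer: $\frac{53824}{25} \approx 2153.0$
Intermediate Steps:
$R = - \frac{1}{5}$ ($R = \frac{1}{-5} = - \frac{1}{5} \approx -0.2$)
$\left(46 + \left(1 + 0\right) \left(-2\right) R\right)^{2} = \left(46 + \left(1 + 0\right) \left(-2\right) \left(- \frac{1}{5}\right)\right)^{2} = \left(46 + 1 \left(-2\right) \left(- \frac{1}{5}\right)\right)^{2} = \left(46 - - \frac{2}{5}\right)^{2} = \left(46 + \frac{2}{5}\right)^{2} = \left(\frac{232}{5}\right)^{2} = \frac{53824}{25}$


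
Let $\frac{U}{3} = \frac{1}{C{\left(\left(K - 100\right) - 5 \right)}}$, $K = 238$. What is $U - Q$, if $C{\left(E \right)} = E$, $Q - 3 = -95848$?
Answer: $\frac{12747388}{133} \approx 95845.0$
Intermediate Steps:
$Q = -95845$ ($Q = 3 - 95848 = -95845$)
$U = \frac{3}{133}$ ($U = \frac{3}{\left(238 - 100\right) - 5} = \frac{3}{138 - 5} = \frac{3}{133} \approx 0.022556$)
$U - Q = \frac{3}{133} - -95845 = \frac{3}{133} + 95845 = \frac{12747388}{133}$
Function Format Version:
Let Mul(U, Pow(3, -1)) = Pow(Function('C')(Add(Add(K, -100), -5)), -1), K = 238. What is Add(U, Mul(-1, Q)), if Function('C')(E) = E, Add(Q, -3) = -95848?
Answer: Rational(12747388, 133) ≈ 95845.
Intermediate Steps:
Q = -95845 (Q = Add(3, -95848) = -95845)
U = Rational(3, 133) (U = Mul(3, Pow(Add(Add(238, -100), -5), -1)) = Mul(3, Pow(Add(138, -5), -1)) = Mul(3, Pow(133, -1)) = Mul(3, Rational(1, 133)) = Rational(3, 133) ≈ 0.022556)
Add(U, Mul(-1, Q)) = Add(Rational(3, 133), Mul(-1, -95845)) = Add(Rational(3, 133), 95845) = Rational(12747388, 133)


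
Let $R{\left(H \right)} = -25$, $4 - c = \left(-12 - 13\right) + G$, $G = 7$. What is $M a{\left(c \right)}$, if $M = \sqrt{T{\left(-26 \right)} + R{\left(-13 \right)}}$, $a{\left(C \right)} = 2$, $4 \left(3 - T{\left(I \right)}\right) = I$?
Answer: $i \sqrt{62} \approx 7.874 i$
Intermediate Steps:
$c = 22$ ($c = 4 - \left(\left(-12 - 13\right) + 7\right) = 4 - \left(-25 + 7\right) = 4 - -18 = 4 + 18 = 22$)
$T{\left(I \right)} = 3 - \frac{I}{4}$
$M = \frac{i \sqrt{62}}{2}$ ($M = \sqrt{\left(3 - - \frac{13}{2}\right) - 25} = \sqrt{\left(3 + \frac{13}{2}\right) - 25} = \sqrt{\frac{19}{2} - 25} = \sqrt{- \frac{31}{2}} = \frac{i \sqrt{62}}{2} \approx 3.937 i$)
$M a{\left(c \right)} = \frac{i \sqrt{62}}{2} \cdot 2 = i \sqrt{62}$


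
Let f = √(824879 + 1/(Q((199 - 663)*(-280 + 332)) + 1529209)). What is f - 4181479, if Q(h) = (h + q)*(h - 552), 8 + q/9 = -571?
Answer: -4181479 + 8*√6786153045180313719787/725615729 ≈ -4.1806e+6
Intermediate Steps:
q = -5211 (q = -72 + 9*(-571) = -72 - 5139 = -5211)
Q(h) = (-5211 + h)*(-552 + h) (Q(h) = (h - 5211)*(h - 552) = (-5211 + h)*(-552 + h))
f = 8*√6786153045180313719787/725615729 (f = √(824879 + 1/((2876472 + ((199 - 663)*(-280 + 332))² - 5763*(199 - 663)*(-280 + 332)) + 1529209)) = √(824879 + 1/((2876472 + (-464*52)² - (-2674032)*52) + 1529209)) = √(824879 + 1/((2876472 + (-24128)² - 5763*(-24128)) + 1529209)) = √(824879 + 1/((2876472 + 582160384 + 139049664) + 1529209)) = √(824879 + 1/(724086520 + 1529209)) = √(824879 + 1/725615729) = √(598545176921792/725615729) = 8*√6786153045180313719787/725615729 ≈ 908.23)
f - 4181479 = 8*√6786153045180313719787/725615729 - 4181479 = -4181479 + 8*√6786153045180313719787/725615729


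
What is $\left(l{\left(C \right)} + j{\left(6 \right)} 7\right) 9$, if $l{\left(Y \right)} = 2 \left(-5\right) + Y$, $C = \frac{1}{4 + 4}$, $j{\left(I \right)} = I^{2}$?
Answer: $\frac{17433}{8} \approx 2179.1$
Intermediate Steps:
$C = \frac{1}{8} \approx 0.125$
$l{\left(Y \right)} = -10 + Y$
$\left(l{\left(C \right)} + j{\left(6 \right)} 7\right) 9 = \left(\left(-10 + \frac{1}{8}\right) + 6^{2} \cdot 7\right) 9 = \left(- \frac{79}{8} + 36 \cdot 7\right) 9 = \left(- \frac{79}{8} + 252\right) 9 = \frac{1937}{8} \cdot 9 = \frac{17433}{8}$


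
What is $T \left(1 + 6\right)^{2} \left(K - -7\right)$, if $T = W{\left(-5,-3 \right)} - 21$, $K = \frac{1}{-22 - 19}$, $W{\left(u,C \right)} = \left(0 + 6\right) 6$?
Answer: $\frac{210210}{41} \approx 5127.1$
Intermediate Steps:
$W{\left(u,C \right)} = 36$ ($W{\left(u,C \right)} = 6 \cdot 6 = 36$)
$K = - \frac{1}{41}$ ($K = \frac{1}{-41} = - \frac{1}{41} \approx -0.02439$)
$T = 15$ ($T = 36 - 21 = 15$)
$T \left(1 + 6\right)^{2} \left(K - -7\right) = 15 \left(1 + 6\right)^{2} \left(- \frac{1}{41} - -7\right) = 15 \cdot 7^{2} \left(- \frac{1}{41} + 7\right) = 15 \cdot 49 \cdot \frac{286}{41} = 735 \cdot \frac{286}{41} = \frac{210210}{41}$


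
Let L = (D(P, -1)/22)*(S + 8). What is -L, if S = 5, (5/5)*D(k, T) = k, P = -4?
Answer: 26/11 ≈ 2.3636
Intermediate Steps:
D(k, T) = k
L = -26/11 (L = (-4/22)*(5 + 8) = -4*1/22*13 = -2/11*13 = -26/11 ≈ -2.3636)
-L = -1*(-26/11) = 26/11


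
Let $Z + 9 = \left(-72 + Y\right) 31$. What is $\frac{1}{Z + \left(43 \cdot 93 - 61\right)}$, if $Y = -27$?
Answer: $\frac{1}{860} \approx 0.0011628$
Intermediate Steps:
$Z = -3078$ ($Z = -9 + \left(-72 - 27\right) 31 = -9 - 3069 = -3078$)
$\frac{1}{Z + \left(43 \cdot 93 - 61\right)} = \frac{1}{-3078 + \left(43 \cdot 93 - 61\right)} = \frac{1}{-3078 + \left(3999 - 61\right)} = \frac{1}{-3078 + 3938} = \frac{1}{860}$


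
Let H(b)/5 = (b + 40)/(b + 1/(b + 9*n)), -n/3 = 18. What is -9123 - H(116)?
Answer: -391838637/42919 ≈ -9129.7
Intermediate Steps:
n = -54 (n = -3*18 = -54)
H(b) = 5*(40 + b)/(b + 1/(-486 + b)) (H(b) = 5*((b + 40)/(b + 1/(b + 9*(-54)))) = 5*((40 + b)/(b + 1/(b - 486))) = 5*((40 + b)/(b + 1/(-486 + b))) = 5*(40 + b)/(b + 1/(-486 + b)))
-9123 - H(116) = -9123 - 5*(-19440 + 116² - 446*116)/(1 + 116² - 486*116) = -9123 - 5*(-19440 + 13456 - 51736)/(1 + 13456 - 56376) = -9123 - 5*(-57720)/(-42919) = -9123 - 5*(-1)*(-57720)/42919 = -9123 - 1*288600/42919 = -9123 - 288600/42919 = -391838637/42919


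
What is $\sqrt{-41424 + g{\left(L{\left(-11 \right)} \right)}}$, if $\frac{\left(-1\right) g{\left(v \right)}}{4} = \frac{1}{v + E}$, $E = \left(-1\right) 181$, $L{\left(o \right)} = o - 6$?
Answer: $\frac{i \sqrt{45110714}}{33} \approx 203.53 i$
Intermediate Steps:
$L{\left(o \right)} = -6 + o$ ($L{\left(o \right)} = o - 6 = -6 + o$)
$E = -181$
$g{\left(v \right)} = - \frac{4}{-181 + v}$ ($g{\left(v \right)} = - \frac{4}{v - 181} = - \frac{4}{-181 + v}$)
$\sqrt{-41424 + g{\left(L{\left(-11 \right)} \right)}} = \sqrt{-41424 - \frac{4}{-181 - 17}} = \sqrt{-41424 - \frac{4}{-198}} = \sqrt{-41424 - - \frac{2}{99}} = \sqrt{-41424 + \frac{2}{99}} = \sqrt{- \frac{4100974}{99}} = \frac{i \sqrt{45110714}}{33}$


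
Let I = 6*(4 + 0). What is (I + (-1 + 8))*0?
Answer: 0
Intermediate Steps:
I = 24 (I = 6*4 = 24)
(I + (-1 + 8))*0 = (24 + (-1 + 8))*0 = (24 + 7)*0 = 31*0 = 0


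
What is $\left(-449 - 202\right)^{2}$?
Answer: $423801$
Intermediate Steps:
$\left(-449 - 202\right)^{2} = \left(-651\right)^{2} = 423801$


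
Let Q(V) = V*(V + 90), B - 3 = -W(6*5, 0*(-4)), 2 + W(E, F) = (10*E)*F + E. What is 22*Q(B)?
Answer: -35750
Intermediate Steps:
W(E, F) = -2 + E + 10*E*F (W(E, F) = -2 + ((10*E)*F + E) = -2 + (10*E*F + E) = -2 + (E + 10*E*F) = -2 + E + 10*E*F)
B = -25 (B = 3 - (-2 + 6*5 + 10*(6*5)*(0*(-4))) = 3 - (-2 + 30 + 10*30*0) = 3 - (-2 + 30 + 0) = 3 - 1*28 = 3 - 28 = -25)
Q(V) = V*(90 + V)
22*Q(B) = 22*(-25*(90 - 25)) = 22*(-25*65) = 22*(-1625) = -35750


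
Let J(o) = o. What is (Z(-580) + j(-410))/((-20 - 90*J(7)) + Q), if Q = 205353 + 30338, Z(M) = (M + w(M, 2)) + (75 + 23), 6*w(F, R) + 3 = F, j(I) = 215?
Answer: -2185/1410246 ≈ -0.0015494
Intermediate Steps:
w(F, R) = -½ + F/6
Z(M) = 195/2 + 7*M/6 (Z(M) = (M + (-½ + M/6)) + (75 + 23) = (-½ + 7*M/6) + 98 = 195/2 + 7*M/6)
Q = 235691
(Z(-580) + j(-410))/((-20 - 90*J(7)) + Q) = ((195/2 + (7/6)*(-580)) + 215)/((-20 - 90*7) + 235691) = ((195/2 - 2030/3) + 215)/((-20 - 630) + 235691) = (-3475/6 + 215)/(-650 + 235691) = -2185/6/235041 = -2185/6*1/235041 = -2185/1410246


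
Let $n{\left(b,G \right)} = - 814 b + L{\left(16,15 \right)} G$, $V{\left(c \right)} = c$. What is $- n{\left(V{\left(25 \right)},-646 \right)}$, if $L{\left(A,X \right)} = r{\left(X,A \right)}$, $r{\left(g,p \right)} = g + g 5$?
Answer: $78490$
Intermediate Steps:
$r{\left(g,p \right)} = 6 g$ ($r{\left(g,p \right)} = g + 5 g = 6 g$)
$L{\left(A,X \right)} = 6 X$
$n{\left(b,G \right)} = - 814 b + 90 G$ ($n{\left(b,G \right)} = - 814 b + 6 \cdot 15 G = - 814 b + 90 G$)
$- n{\left(V{\left(25 \right)},-646 \right)} = - (\left(-814\right) 25 + 90 \left(-646\right)) = - (-20350 - 58140) = \left(-1\right) \left(-78490\right) = 78490$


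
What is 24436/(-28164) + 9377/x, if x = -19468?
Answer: -184953469/137074188 ≈ -1.3493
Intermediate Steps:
24436/(-28164) + 9377/x = 24436/(-28164) + 9377/(-19468) = 24436*(-1/28164) + 9377*(-1/19468) = -6109/7041 - 9377/19468 = -184953469/137074188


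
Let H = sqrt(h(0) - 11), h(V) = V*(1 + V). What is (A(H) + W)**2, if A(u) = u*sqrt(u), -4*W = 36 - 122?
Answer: (43 + 2*11**(3/4)*I**(3/2))**2/4 ≈ 278.6 + 147.17*I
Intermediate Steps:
W = 43/2 (W = -(36 - 122)/4 = -1/4*(-86) = 43/2 ≈ 21.500)
H = I*sqrt(11) (H = sqrt(0*(1 + 0) - 11) = sqrt(0*1 - 11) = sqrt(0 - 11) = sqrt(-11) = I*sqrt(11) ≈ 3.3166*I)
A(u) = u**(3/2)
(A(H) + W)**2 = ((I*sqrt(11))**(3/2) + 43/2)**2 = (11**(3/4)*I**(3/2) + 43/2)**2 = (43/2 + 11**(3/4)*I**(3/2))**2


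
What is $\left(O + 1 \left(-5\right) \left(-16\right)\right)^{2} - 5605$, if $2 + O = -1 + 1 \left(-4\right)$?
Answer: $-276$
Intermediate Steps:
$O = -7$ ($O = -2 + \left(-1 + 1 \left(-4\right)\right) = -2 - 5 = -7$)
$\left(O + 1 \left(-5\right) \left(-16\right)\right)^{2} - 5605 = \left(-7 + 1 \left(-5\right) \left(-16\right)\right)^{2} - 5605 = \left(-7 - -80\right)^{2} - 5605 = \left(-7 + 80\right)^{2} - 5605 = 73^{2} - 5605 = 5329 - 5605 = -276$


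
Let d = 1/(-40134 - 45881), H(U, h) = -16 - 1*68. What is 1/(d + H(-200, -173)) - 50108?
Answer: -362043464203/7225261 ≈ -50108.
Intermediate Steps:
H(U, h) = -84 (H(U, h) = -16 - 68 = -84)
d = -1/86015 (d = 1/(-86015) = -1/86015 ≈ -1.1626e-5)
1/(d + H(-200, -173)) - 50108 = 1/(-1/86015 - 84) - 50108 = 1/(-7225261/86015) - 50108 = -86015/7225261 - 50108 = -362043464203/7225261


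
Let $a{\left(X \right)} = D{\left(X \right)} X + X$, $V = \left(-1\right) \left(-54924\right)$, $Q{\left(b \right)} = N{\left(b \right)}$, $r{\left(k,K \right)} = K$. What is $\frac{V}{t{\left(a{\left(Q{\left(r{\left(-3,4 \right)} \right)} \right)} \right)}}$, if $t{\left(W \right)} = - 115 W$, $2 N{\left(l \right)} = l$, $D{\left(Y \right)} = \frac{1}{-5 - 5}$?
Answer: $- \frac{796}{3} \approx -265.33$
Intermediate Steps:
$D{\left(Y \right)} = - \frac{1}{10}$ ($D{\left(Y \right)} = \frac{1}{-10} = - \frac{1}{10}$)
$N{\left(l \right)} = \frac{l}{2}$
$Q{\left(b \right)} = \frac{b}{2}$
$V = 54924$
$a{\left(X \right)} = \frac{9 X}{10}$ ($a{\left(X \right)} = - \frac{X}{10} + X = \frac{9 X}{10}$)
$\frac{V}{t{\left(a{\left(Q{\left(r{\left(-3,4 \right)} \right)} \right)} \right)}} = \frac{54924}{\left(-115\right) \frac{9 \cdot \frac{1}{2} \cdot 4}{10}} = \frac{54924}{\left(-115\right) \frac{9}{10} \cdot 2} = \frac{54924}{\left(-115\right) \frac{9}{5}} = \frac{54924}{-207} = 54924 \left(- \frac{1}{207}\right) = - \frac{796}{3}$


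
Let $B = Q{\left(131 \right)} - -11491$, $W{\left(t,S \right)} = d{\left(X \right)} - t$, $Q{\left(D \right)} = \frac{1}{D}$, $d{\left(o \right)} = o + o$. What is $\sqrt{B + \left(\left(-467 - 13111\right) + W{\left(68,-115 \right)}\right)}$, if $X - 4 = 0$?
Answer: $\frac{2 i \sqrt{9211134}}{131} \approx 46.336 i$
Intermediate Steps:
$X = 4$ ($X = 4 + 0 = 4$)
$d{\left(o \right)} = 2 o$
$W{\left(t,S \right)} = 8 - t$ ($W{\left(t,S \right)} = 2 \cdot 4 - t = 8 - t$)
$B = \frac{1505322}{131}$ ($B = \frac{1}{131} - -11491 = \frac{1}{131} + 11491 = \frac{1505322}{131} \approx 11491.0$)
$\sqrt{B + \left(\left(-467 - 13111\right) + W{\left(68,-115 \right)}\right)} = \sqrt{\frac{1505322}{131} + \left(\left(-467 - 13111\right) + \left(8 - 68\right)\right)} = \sqrt{\frac{1505322}{131} + \left(-13578 + \left(8 - 68\right)\right)} = \sqrt{\frac{1505322}{131} - 13638} = \sqrt{- \frac{281256}{131}} = \frac{2 i \sqrt{9211134}}{131}$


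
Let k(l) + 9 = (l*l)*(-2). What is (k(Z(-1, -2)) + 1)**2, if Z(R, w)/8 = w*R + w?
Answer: 64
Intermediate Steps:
Z(R, w) = 8*w + 8*R*w (Z(R, w) = 8*(w*R + w) = 8*(R*w + w) = 8*(w + R*w) = 8*w + 8*R*w)
k(l) = -9 - 2*l**2 (k(l) = -9 + (l*l)*(-2) = -9 + l**2*(-2) = -9 - 2*l**2)
(k(Z(-1, -2)) + 1)**2 = ((-9 - 2*256*(1 - 1)**2) + 1)**2 = ((-9 - 2*(8*(-2)*0)**2) + 1)**2 = ((-9 - 2*0**2) + 1)**2 = ((-9 - 2*0) + 1)**2 = ((-9 + 0) + 1)**2 = (-9 + 1)**2 = (-8)**2 = 64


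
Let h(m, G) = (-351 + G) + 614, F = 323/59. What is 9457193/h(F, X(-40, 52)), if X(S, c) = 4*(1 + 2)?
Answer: 9457193/275 ≈ 34390.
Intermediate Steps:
X(S, c) = 12 (X(S, c) = 4*3 = 12)
F = 323/59 (F = 323*(1/59) = 323/59 ≈ 5.4746)
h(m, G) = 263 + G
9457193/h(F, X(-40, 52)) = 9457193/(263 + 12) = 9457193/275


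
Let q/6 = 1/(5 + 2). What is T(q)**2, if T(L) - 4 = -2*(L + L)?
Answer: 16/49 ≈ 0.32653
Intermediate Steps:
q = 6/7 (q = 6/(5 + 2) = 6/7 ≈ 0.85714)
T(L) = 4 - 4*L (T(L) = 4 - 2*(L + L) = 4 - 4*L)
T(q)**2 = (4 - 4*6/7)**2 = (4 - 24/7)**2 = (4/7)**2 = 16/49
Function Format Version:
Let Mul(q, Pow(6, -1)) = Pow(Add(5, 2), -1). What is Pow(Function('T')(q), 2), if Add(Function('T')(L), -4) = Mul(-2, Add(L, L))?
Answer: Rational(16, 49) ≈ 0.32653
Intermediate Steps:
q = Rational(6, 7) (q = Mul(6, Pow(Add(5, 2), -1)) = Mul(6, Pow(7, -1)) = Mul(6, Rational(1, 7)) = Rational(6, 7) ≈ 0.85714)
Function('T')(L) = Add(4, Mul(-4, L)) (Function('T')(L) = Add(4, Mul(-2, Add(L, L))) = Add(4, Mul(-2, Mul(2, L))) = Add(4, Mul(-4, L)))
Pow(Function('T')(q), 2) = Pow(Add(4, Mul(-4, Rational(6, 7))), 2) = Pow(Add(4, Rational(-24, 7)), 2) = Pow(Rational(4, 7), 2) = Rational(16, 49)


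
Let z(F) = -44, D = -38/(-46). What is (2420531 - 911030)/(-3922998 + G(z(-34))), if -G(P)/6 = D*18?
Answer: -11572841/30077002 ≈ -0.38477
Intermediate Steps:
D = 19/23 (D = -38*(-1/46) = 19/23 ≈ 0.82609)
G(P) = -2052/23 (G(P) = -114*18/23 = -6*342/23 = -2052/23)
(2420531 - 911030)/(-3922998 + G(z(-34))) = (2420531 - 911030)/(-3922998 - 2052/23) = 1509501/(-90231006/23) = 1509501*(-23/90231006) = -11572841/30077002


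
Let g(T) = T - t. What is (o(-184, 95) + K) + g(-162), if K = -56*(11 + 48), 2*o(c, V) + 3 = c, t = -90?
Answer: -6939/2 ≈ -3469.5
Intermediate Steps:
o(c, V) = -3/2 + c/2
g(T) = 90 + T (g(T) = T - 1*(-90) = T + 90 = 90 + T)
K = -3304 (K = -56*59 = -3304)
(o(-184, 95) + K) + g(-162) = ((-3/2 + (1/2)*(-184)) - 3304) + (90 - 162) = ((-3/2 - 92) - 3304) - 72 = (-187/2 - 3304) - 72 = -6795/2 - 72 = -6939/2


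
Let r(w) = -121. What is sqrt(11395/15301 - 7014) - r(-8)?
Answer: 121 + I*sqrt(1641947540519)/15301 ≈ 121.0 + 83.745*I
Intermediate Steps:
sqrt(11395/15301 - 7014) - r(-8) = sqrt(11395/15301 - 7014) - 1*(-121) = sqrt(11395*(1/15301) - 7014) + 121 = sqrt(11395/15301 - 7014) + 121 = sqrt(-107309819/15301) + 121 = I*sqrt(1641947540519)/15301 + 121 = 121 + I*sqrt(1641947540519)/15301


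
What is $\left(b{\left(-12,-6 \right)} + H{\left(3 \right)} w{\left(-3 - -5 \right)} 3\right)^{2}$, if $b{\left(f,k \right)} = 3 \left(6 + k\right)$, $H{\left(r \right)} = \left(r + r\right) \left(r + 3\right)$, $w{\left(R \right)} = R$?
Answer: $46656$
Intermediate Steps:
$H{\left(r \right)} = 2 r \left(3 + r\right)$
$b{\left(f,k \right)} = 18 + 3 k$
$\left(b{\left(-12,-6 \right)} + H{\left(3 \right)} w{\left(-3 - -5 \right)} 3\right)^{2} = \left(\left(18 + 3 \left(-6\right)\right) + 2 \cdot 3 \left(3 + 3\right) \left(-3 - -5\right) 3\right)^{2} = \left(\left(18 - 18\right) + 2 \cdot 3 \cdot 6 \left(-3 + 5\right) 3\right)^{2} = \left(0 + 36 \cdot 2 \cdot 3\right)^{2} = \left(0 + 72 \cdot 3\right)^{2} = \left(0 + 216\right)^{2} = 216^{2} = 46656$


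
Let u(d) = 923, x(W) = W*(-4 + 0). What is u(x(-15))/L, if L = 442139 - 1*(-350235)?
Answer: 923/792374 ≈ 0.0011649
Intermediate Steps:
x(W) = -4*W (x(W) = W*(-4) = -4*W)
L = 792374 (L = 442139 + 350235 = 792374)
u(x(-15))/L = 923/792374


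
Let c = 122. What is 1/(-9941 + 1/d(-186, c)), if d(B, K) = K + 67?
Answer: -189/1878848 ≈ -0.00010059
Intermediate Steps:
d(B, K) = 67 + K
1/(-9941 + 1/d(-186, c)) = 1/(-9941 + 1/(67 + 122)) = 1/(-9941 + 1/189) = 1/(-1878848/189) = -189/1878848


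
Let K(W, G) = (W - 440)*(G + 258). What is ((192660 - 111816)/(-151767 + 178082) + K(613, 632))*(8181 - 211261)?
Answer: -164567965418704/5263 ≈ -3.1269e+10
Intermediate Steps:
K(W, G) = (-440 + W)*(258 + G)
((192660 - 111816)/(-151767 + 178082) + K(613, 632))*(8181 - 211261) = ((192660 - 111816)/(-151767 + 178082) + (-113520 - 440*632 + 258*613 + 632*613))*(8181 - 211261) = (80844/26315 + (-113520 - 278080 + 158154 + 387416))*(-203080) = (80844*(1/26315) + 153970)*(-203080) = (80844/26315 + 153970)*(-203080) = (4051801394/26315)*(-203080) = -164567965418704/5263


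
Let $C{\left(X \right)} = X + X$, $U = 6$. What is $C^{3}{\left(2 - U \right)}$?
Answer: $-512$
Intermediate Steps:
$C{\left(X \right)} = 2 X$
$C^{3}{\left(2 - U \right)} = \left(2 \left(2 - 6\right)\right)^{3} = \left(2 \left(-4\right)\right)^{3} = \left(-8\right)^{3} = -512$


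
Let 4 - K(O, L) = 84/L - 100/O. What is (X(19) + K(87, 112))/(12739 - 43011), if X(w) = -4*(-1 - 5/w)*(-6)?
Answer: 171359/200158464 ≈ 0.00085612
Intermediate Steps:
K(O, L) = 4 - 84/L + 100/O (K(O, L) = 4 - (84/L - 100/O) = 4 - (-100/O + 84/L) = 4 + (-84/L + 100/O) = 4 - 84/L + 100/O)
X(w) = -24 - 120/w (X(w) = -4*(-1 - 5/w)*(-6) = (4 + 20/w)*(-6) = -24 - 120/w)
(X(19) + K(87, 112))/(12739 - 43011) = ((-24 - 120/19) + (4 - 84/112 + 100/87))/(12739 - 43011) = ((-24 - 120*1/19) + (4 - 84*1/112 + 100*(1/87)))/(-30272) = ((-24 - 120/19) + (4 - 3/4 + 100/87))*(-1/30272) = (-576/19 + 1531/348)*(-1/30272) = -171359/6612*(-1/30272) = 171359/200158464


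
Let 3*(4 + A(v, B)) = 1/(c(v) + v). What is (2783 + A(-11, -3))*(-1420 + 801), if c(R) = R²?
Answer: -567666949/330 ≈ -1.7202e+6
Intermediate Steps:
A(v, B) = -4 + 1/(3*(v + v²)) (A(v, B) = -4 + 1/(3*(v² + v)) = -4 + 1/(3*(v + v²)))
(2783 + A(-11, -3))*(-1420 + 801) = (2783 + (⅓)*(1 - 12*(-11) - 12*(-11)²)/(-11*(1 - 11)))*(-1420 + 801) = (2783 + (⅓)*(-1/11)*(1 + 132 - 12*121)/(-10))*(-619) = (2783 + (⅓)*(-1/11)*(-⅒)*(1 + 132 - 1452))*(-619) = (2783 + (⅓)*(-1/11)*(-⅒)*(-1319))*(-619) = (2783 - 1319/330)*(-619) = (917071/330)*(-619) = -567666949/330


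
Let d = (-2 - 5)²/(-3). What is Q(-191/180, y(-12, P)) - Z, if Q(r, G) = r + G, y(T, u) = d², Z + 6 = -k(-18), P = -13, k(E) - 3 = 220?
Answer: 29683/60 ≈ 494.72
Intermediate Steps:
k(E) = 223 (k(E) = 3 + 220 = 223)
d = -49/3 (d = (-7)²*(-⅓) = 49*(-⅓) = -49/3 ≈ -16.333)
Z = -229 (Z = -6 - 1*223 = -6 - 223 = -229)
y(T, u) = 2401/9 (y(T, u) = (-49/3)² = 2401/9)
Q(r, G) = G + r
Q(-191/180, y(-12, P)) - Z = (2401/9 - 191/180) - 1*(-229) = (2401/9 - 191*1/180) + 229 = (2401/9 - 191/180) + 229 = 15943/60 + 229 = 29683/60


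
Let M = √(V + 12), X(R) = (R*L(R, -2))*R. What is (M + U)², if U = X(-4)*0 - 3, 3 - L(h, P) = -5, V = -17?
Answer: (3 - I*√5)² ≈ 4.0 - 13.416*I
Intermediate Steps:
L(h, P) = 8 (L(h, P) = 3 - 1*(-5) = 3 + 5 = 8)
X(R) = 8*R² (X(R) = (R*8)*R = (8*R)*R = 8*R²)
M = I*√5 (M = √(-17 + 12) = √(-5) = I*√5 ≈ 2.2361*I)
U = -3 (U = (8*(-4)²)*0 - 3 = (8*16)*0 - 3 = 128*0 - 3 = 0 - 3 = -3)
(M + U)² = (I*√5 - 3)² = (-3 + I*√5)²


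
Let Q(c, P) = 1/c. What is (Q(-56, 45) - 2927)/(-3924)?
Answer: 163913/219744 ≈ 0.74593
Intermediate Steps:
(Q(-56, 45) - 2927)/(-3924) = (1/(-56) - 2927)/(-3924) = (-1/56 - 2927)*(-1/3924) = -163913/56*(-1/3924) = 163913/219744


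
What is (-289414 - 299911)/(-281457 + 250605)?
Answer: 589325/30852 ≈ 19.102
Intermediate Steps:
(-289414 - 299911)/(-281457 + 250605) = -589325/(-30852) = -589325*(-1/30852) = 589325/30852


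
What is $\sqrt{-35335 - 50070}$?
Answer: $i \sqrt{85405} \approx 292.24 i$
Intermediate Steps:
$\sqrt{-35335 - 50070} = \sqrt{-85405} = i \sqrt{85405}$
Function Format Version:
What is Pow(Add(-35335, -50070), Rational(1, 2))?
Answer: Mul(I, Pow(85405, Rational(1, 2))) ≈ Mul(292.24, I)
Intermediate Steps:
Pow(Add(-35335, -50070), Rational(1, 2)) = Pow(-85405, Rational(1, 2)) = Mul(I, Pow(85405, Rational(1, 2)))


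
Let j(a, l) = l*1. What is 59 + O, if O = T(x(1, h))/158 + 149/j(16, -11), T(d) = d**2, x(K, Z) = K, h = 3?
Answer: 79011/1738 ≈ 45.461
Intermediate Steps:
j(a, l) = l
O = -23531/1738 (O = 1**2/158 + 149/(-11) = 1*(1/158) + 149*(-1/11) = 1/158 - 149/11 = -23531/1738 ≈ -13.539)
59 + O = 59 - 23531/1738 = 79011/1738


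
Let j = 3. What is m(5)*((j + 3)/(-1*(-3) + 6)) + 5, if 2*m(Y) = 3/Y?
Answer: 26/5 ≈ 5.2000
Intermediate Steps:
m(Y) = 3/(2*Y) (m(Y) = (3/Y)/2 = 3/(2*Y))
m(5)*((j + 3)/(-1*(-3) + 6)) + 5 = ((3/2)/5)*((3 + 3)/(-1*(-3) + 6)) + 5 = ((3/2)*(⅕))*(6/(3 + 6)) + 5 = 3*(6/9)/10 + 5 = 3*(6*(⅑))/10 + 5 = (3/10)*(⅔) + 5 = ⅕ + 5 = 26/5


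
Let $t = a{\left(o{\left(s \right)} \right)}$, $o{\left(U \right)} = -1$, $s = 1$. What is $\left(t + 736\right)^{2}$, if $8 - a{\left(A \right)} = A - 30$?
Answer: $600625$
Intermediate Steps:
$a{\left(A \right)} = 38 - A$ ($a{\left(A \right)} = 8 - \left(A - 30\right) = 8 - \left(-30 + A\right) = 38 - A$)
$t = 39$ ($t = 38 - -1 = 38 + 1 = 39$)
$\left(t + 736\right)^{2} = \left(39 + 736\right)^{2} = 775^{2} = 600625$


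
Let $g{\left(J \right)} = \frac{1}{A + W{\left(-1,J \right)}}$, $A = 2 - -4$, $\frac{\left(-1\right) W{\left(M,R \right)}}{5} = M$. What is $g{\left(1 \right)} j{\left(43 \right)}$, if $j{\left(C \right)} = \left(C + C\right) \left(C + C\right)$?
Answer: $\frac{7396}{11} \approx 672.36$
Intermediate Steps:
$W{\left(M,R \right)} = - 5 M$
$A = 6$ ($A = 2 + 4 = 6$)
$j{\left(C \right)} = 4 C^{2}$ ($j{\left(C \right)} = 2 C 2 C = 4 C^{2}$)
$g{\left(J \right)} = \frac{1}{11}$ ($g{\left(J \right)} = \frac{1}{6 - -5} = \frac{1}{6 + 5} = \frac{1}{11}$)
$g{\left(1 \right)} j{\left(43 \right)} = \frac{4 \cdot 43^{2}}{11} = \frac{4 \cdot 1849}{11} = \frac{1}{11} \cdot 7396 = \frac{7396}{11}$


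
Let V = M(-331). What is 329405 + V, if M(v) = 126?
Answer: 329531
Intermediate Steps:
V = 126
329405 + V = 329405 + 126 = 329531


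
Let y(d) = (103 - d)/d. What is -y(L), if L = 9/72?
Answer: -823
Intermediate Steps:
L = 1/8 (L = 9*(1/72) = 1/8 ≈ 0.12500)
y(d) = (103 - d)/d
-y(L) = -(103 - 1*1/8)/1/8 = -8*(103 - 1/8) = -8*823/8 = -1*823 = -823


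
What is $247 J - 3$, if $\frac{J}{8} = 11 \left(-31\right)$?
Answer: $-673819$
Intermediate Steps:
$J = -2728$ ($J = 8 \cdot 11 \left(-31\right) = 8 \left(-341\right) = -2728$)
$247 J - 3 = 247 \left(-2728\right) - 3 = -673816 - 3 = -673819$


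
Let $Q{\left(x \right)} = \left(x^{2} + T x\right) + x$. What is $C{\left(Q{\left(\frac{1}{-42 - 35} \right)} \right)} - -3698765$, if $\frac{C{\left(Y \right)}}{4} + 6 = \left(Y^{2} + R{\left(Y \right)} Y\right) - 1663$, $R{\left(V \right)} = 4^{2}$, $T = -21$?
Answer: $\frac{129788750233069}{35153041} \approx 3.6921 \cdot 10^{6}$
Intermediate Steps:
$R{\left(V \right)} = 16$
$Q{\left(x \right)} = x^{2} - 20 x$ ($Q{\left(x \right)} = \left(x^{2} - 21 x\right) + x = x^{2} - 20 x$)
$C{\left(Y \right)} = -6676 + 4 Y^{2} + 64 Y$ ($C{\left(Y \right)} = -24 + 4 \left(\left(Y^{2} + 16 Y\right) - 1663\right) = -24 + 4 \left(-1663 + Y^{2} + 16 Y\right) = -24 + \left(-6652 + 4 Y^{2} + 64 Y\right) = -6676 + 4 Y^{2} + 64 Y$)
$C{\left(Q{\left(\frac{1}{-42 - 35} \right)} \right)} - -3698765 = \left(-6676 + 4 \left(\frac{-20 + \frac{1}{-42 - 35}}{-42 - 35}\right)^{2} + 64 \frac{-20 + \frac{1}{-42 - 35}}{-42 - 35}\right) - -3698765 = \left(-6676 + 4 \left(\frac{-20 + \frac{1}{-77}}{-77}\right)^{2} + 64 \frac{-20 + \frac{1}{-77}}{-77}\right) + 3698765 = \left(-6676 + 4 \left(- \frac{-20 - \frac{1}{77}}{77}\right)^{2} + 64 \left(- \frac{-20 - \frac{1}{77}}{77}\right)\right) + 3698765 = \left(-6676 + 4 \left(\left(- \frac{1}{77}\right) \left(- \frac{1541}{77}\right)\right)^{2} + 64 \left(\left(- \frac{1}{77}\right) \left(- \frac{1541}{77}\right)\right)\right) + 3698765 = \left(-6676 + 4 \left(\frac{1541}{5929}\right)^{2} + 64 \cdot \frac{1541}{5929}\right) + 3698765 = \left(-6676 + 4 \cdot \frac{2374681}{35153041} + \frac{98624}{5929}\right) + 3698765 = \left(-6676 + \frac{9498724}{35153041} + \frac{98624}{5929}\right) + 3698765 = - \frac{234087461296}{35153041} + 3698765 = \frac{129788750233069}{35153041}$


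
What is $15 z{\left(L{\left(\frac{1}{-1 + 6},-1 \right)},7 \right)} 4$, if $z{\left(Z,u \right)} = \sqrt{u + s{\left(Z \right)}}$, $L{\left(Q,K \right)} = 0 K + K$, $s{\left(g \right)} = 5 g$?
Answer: $60 \sqrt{2} \approx 84.853$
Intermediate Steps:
$L{\left(Q,K \right)} = K$ ($L{\left(Q,K \right)} = 0 + K = K$)
$z{\left(Z,u \right)} = \sqrt{u + 5 Z}$
$15 z{\left(L{\left(\frac{1}{-1 + 6},-1 \right)},7 \right)} 4 = 15 \sqrt{7 + 5 \left(-1\right)} 4 = 15 \sqrt{7 - 5} \cdot 4 = 15 \sqrt{2} \cdot 4 = 60 \sqrt{2}$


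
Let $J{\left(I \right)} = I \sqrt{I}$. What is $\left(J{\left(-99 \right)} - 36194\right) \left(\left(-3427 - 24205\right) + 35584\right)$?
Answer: $-287814688 - 2361744 i \sqrt{11} \approx -2.8781 \cdot 10^{8} - 7.833 \cdot 10^{6} i$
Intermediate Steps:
$J{\left(I \right)} = I^{\frac{3}{2}}$
$\left(J{\left(-99 \right)} - 36194\right) \left(\left(-3427 - 24205\right) + 35584\right) = \left(\left(-99\right)^{\frac{3}{2}} - 36194\right) \left(\left(-3427 - 24205\right) + 35584\right) = \left(- 297 i \sqrt{11} - 36194\right) \left(-27632 + 35584\right) = \left(-36194 - 297 i \sqrt{11}\right) 7952 = -287814688 - 2361744 i \sqrt{11}$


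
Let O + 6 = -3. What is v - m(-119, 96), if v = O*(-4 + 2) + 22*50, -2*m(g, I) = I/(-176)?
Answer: 12295/11 ≈ 1117.7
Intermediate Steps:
O = -9 (O = -6 - 3 = -9)
m(g, I) = I/352 (m(g, I) = -I/(2*(-176)) = -I*(-1)/(2*176) = -(-1)*I/352 = I/352)
v = 1118 (v = -9*(-4 + 2) + 22*50 = -9*(-2) + 1100 = 18 + 1100 = 1118)
v - m(-119, 96) = 1118 - 96/352 = 1118 - 1*3/11 = 1118 - 3/11 = 12295/11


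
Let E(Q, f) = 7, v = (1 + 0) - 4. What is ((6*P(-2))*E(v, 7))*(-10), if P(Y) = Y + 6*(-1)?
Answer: 3360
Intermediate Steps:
v = -3 (v = 1 - 4 = -3)
P(Y) = -6 + Y (P(Y) = Y - 6 = -6 + Y)
((6*P(-2))*E(v, 7))*(-10) = ((6*(-6 - 2))*7)*(-10) = ((6*(-8))*7)*(-10) = -48*7*(-10) = -336*(-10) = 3360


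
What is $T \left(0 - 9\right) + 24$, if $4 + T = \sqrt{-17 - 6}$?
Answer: $60 - 9 i \sqrt{23} \approx 60.0 - 43.162 i$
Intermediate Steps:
$T = -4 + i \sqrt{23}$ ($T = -4 + \sqrt{-17 - 6} = -4 + \sqrt{-23} = -4 + i \sqrt{23} \approx -4.0 + 4.7958 i$)
$T \left(0 - 9\right) + 24 = \left(-4 + i \sqrt{23}\right) \left(0 - 9\right) + 24 = \left(-4 + i \sqrt{23}\right) \left(-9\right) + 24 = \left(36 - 9 i \sqrt{23}\right) + 24 = 60 - 9 i \sqrt{23}$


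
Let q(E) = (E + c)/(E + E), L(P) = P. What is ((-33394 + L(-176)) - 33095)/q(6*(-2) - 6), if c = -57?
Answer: -159996/5 ≈ -31999.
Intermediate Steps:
q(E) = (-57 + E)/(2*E) (q(E) = (E - 57)/(E + E) = (-57 + E)/((2*E)) = (-57 + E)*(1/(2*E)) = (-57 + E)/(2*E))
((-33394 + L(-176)) - 33095)/q(6*(-2) - 6) = ((-33394 - 176) - 33095)/(((-57 + (6*(-2) - 6))/(2*(6*(-2) - 6)))) = (-33570 - 33095)/(((-57 + (-12 - 6))/(2*(-12 - 6)))) = -66665*(-36/(-57 - 18)) = -66665/((1/2)*(-1/18)*(-75)) = -66665/25/12 = -66665*12/25 = -159996/5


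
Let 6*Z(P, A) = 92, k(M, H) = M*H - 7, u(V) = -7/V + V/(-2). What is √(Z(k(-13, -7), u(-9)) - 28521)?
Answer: I*√256551/3 ≈ 168.84*I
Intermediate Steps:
u(V) = -7/V - V/2 (u(V) = -7/V + V*(-½) = -7/V - V/2)
k(M, H) = -7 + H*M (k(M, H) = H*M - 7 = -7 + H*M)
Z(P, A) = 46/3 (Z(P, A) = (⅙)*92 = 46/3)
√(Z(k(-13, -7), u(-9)) - 28521) = √(46/3 - 28521) = √(-85517/3) = I*√256551/3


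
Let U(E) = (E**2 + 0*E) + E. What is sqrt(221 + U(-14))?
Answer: sqrt(403) ≈ 20.075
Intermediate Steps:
U(E) = E + E**2 (U(E) = (E**2 + 0) + E = E**2 + E = E + E**2)
sqrt(221 + U(-14)) = sqrt(221 - 14*(1 - 14)) = sqrt(221 - 14*(-13)) = sqrt(221 + 182) = sqrt(403)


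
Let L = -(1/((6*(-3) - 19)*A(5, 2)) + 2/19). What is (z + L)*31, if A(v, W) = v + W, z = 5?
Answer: 747286/4921 ≈ 151.86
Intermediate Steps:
A(v, W) = W + v
L = -499/4921 (L = -(1/((6*(-3) - 19)*(2 + 5)) + 2/19) = -(1/(-18 - 19*7) + 2*(1/19)) = -((1/7)/(-37) + 2/19) = -(-1/37*1/7 + 2/19) = -(-1/259 + 2/19) = -1*499/4921 = -499/4921 ≈ -0.10140)
(z + L)*31 = (5 - 499/4921)*31 = (24106/4921)*31 = 747286/4921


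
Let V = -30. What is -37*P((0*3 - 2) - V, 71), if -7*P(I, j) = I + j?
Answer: 3663/7 ≈ 523.29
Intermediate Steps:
P(I, j) = -I/7 - j/7 (P(I, j) = -(I + j)/7 = -I/7 - j/7)
-37*P((0*3 - 2) - V, 71) = -37*(-((0*3 - 2) - 1*(-30))/7 - ⅐*71) = -37*(-((0 - 2) + 30)/7 - 71/7) = -37*(-(-2 + 30)/7 - 71/7) = -37*(-⅐*28 - 71/7) = -37*(-4 - 71/7) = -37*(-99/7) = 3663/7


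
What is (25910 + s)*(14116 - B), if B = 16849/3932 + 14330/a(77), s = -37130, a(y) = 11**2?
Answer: -1697691382065/10813 ≈ -1.5700e+8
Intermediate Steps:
a(y) = 121
B = 58384289/475772 (B = 16849/3932 + 14330/121 = 58384289/475772 ≈ 122.71)
(25910 + s)*(14116 - B) = (25910 - 37130)*(14116 - 1*58384289/475772) = -11220*(14116 - 58384289/475772) = -11220*6657613263/475772 = -1697691382065/10813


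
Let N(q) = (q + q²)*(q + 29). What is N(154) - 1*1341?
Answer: 4366869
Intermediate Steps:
N(q) = (29 + q)*(q + q²) (N(q) = (q + q²)*(29 + q) = (29 + q)*(q + q²))
N(154) - 1*1341 = 154*(29 + 154² + 30*154) - 1*1341 = 154*(29 + 23716 + 4620) - 1341 = 154*28365 - 1341 = 4368210 - 1341 = 4366869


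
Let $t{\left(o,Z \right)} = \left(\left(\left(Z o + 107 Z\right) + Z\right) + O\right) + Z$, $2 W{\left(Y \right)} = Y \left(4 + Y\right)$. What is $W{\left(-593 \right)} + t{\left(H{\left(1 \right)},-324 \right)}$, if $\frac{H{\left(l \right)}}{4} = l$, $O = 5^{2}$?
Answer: $\frac{276103}{2} \approx 1.3805 \cdot 10^{5}$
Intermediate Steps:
$O = 25$
$W{\left(Y \right)} = \frac{Y \left(4 + Y\right)}{2}$
$H{\left(l \right)} = 4 l$
$t{\left(o,Z \right)} = 25 + 109 Z + Z o$ ($t{\left(o,Z \right)} = \left(\left(\left(Z o + 107 Z\right) + Z\right) + 25\right) + Z = \left(\left(\left(107 Z + Z o\right) + Z\right) + 25\right) + Z = \left(\left(108 Z + Z o\right) + 25\right) + Z = \left(25 + 108 Z + Z o\right) + Z = 25 + 109 Z + Z o$)
$W{\left(-593 \right)} + t{\left(H{\left(1 \right)},-324 \right)} = \frac{1}{2} \left(-593\right) \left(4 - 593\right) + \left(25 + 109 \left(-324\right) - 324 \cdot 4 \cdot 1\right) = \frac{1}{2} \left(-593\right) \left(-589\right) - 36587 = \frac{349277}{2} - 36587 = \frac{276103}{2}$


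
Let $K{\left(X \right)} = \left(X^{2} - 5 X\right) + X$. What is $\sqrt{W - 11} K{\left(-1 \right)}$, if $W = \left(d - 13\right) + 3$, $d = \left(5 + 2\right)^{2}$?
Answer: $10 \sqrt{7} \approx 26.458$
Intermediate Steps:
$K{\left(X \right)} = X^{2} - 4 X$
$d = 49$ ($d = 7^{2} = 49$)
$W = 39$ ($W = \left(49 - 13\right) + 3 = 36 + 3 = 39$)
$\sqrt{W - 11} K{\left(-1 \right)} = \sqrt{39 - 11} \left(- (-4 - 1)\right) = \sqrt{28} \left(\left(-1\right) \left(-5\right)\right) = 2 \sqrt{7} \cdot 5 = 10 \sqrt{7}$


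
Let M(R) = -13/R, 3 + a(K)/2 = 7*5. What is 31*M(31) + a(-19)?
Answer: 51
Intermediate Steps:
a(K) = 64 (a(K) = -6 + 2*(7*5) = -6 + 2*35 = -6 + 70 = 64)
31*M(31) + a(-19) = 31*(-13/31) + 64 = -13 + 64 = 51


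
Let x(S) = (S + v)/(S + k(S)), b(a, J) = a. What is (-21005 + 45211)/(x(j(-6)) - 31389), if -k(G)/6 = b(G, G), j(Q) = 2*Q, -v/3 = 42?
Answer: -242060/313913 ≈ -0.77111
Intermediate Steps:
v = -126 (v = -3*42 = -126)
k(G) = -6*G
x(S) = -(-126 + S)/(5*S) (x(S) = (S - 126)/(S - 6*S) = (-126 + S)/((-5*S)) = (-126 + S)*(-1/(5*S)) = -(-126 + S)/(5*S))
(-21005 + 45211)/(x(j(-6)) - 31389) = (-21005 + 45211)/((126 - 2*(-6))/(5*((2*(-6)))) - 31389) = 24206/((⅕)*(126 - 1*(-12))/(-12) - 31389) = 24206/((⅕)*(-1/12)*(126 + 12) - 31389) = 24206/((⅕)*(-1/12)*138 - 31389) = 24206/(-23/10 - 31389) = 24206/(-313913/10) = 24206*(-10/313913) = -242060/313913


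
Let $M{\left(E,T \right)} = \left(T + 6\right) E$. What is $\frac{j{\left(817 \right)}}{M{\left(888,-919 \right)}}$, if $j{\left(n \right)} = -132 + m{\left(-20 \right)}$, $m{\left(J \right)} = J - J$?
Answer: $\frac{1}{6142} \approx 0.00016281$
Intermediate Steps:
$m{\left(J \right)} = 0$
$M{\left(E,T \right)} = E \left(6 + T\right)$ ($M{\left(E,T \right)} = \left(6 + T\right) E = E \left(6 + T\right)$)
$j{\left(n \right)} = -132$ ($j{\left(n \right)} = -132 + 0 = -132$)
$\frac{j{\left(817 \right)}}{M{\left(888,-919 \right)}} = - \frac{132}{888 \left(6 - 919\right)} = - \frac{132}{888 \left(-913\right)} = - \frac{132}{-810744} = \left(-132\right) \left(- \frac{1}{810744}\right) = \frac{1}{6142}$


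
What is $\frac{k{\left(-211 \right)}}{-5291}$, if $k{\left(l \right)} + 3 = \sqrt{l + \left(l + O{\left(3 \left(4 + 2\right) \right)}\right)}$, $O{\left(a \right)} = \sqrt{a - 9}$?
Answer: $\frac{3}{5291} - \frac{i \sqrt{419}}{5291} \approx 0.000567 - 0.0038687 i$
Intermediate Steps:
$O{\left(a \right)} = \sqrt{-9 + a}$
$k{\left(l \right)} = -3 + \sqrt{3 + 2 l}$ ($k{\left(l \right)} = -3 + \sqrt{l + \left(l + \sqrt{-9 + 3 \left(4 + 2\right)}\right)} = -3 + \sqrt{l + \left(l + \sqrt{-9 + 3 \cdot 6}\right)} = -3 + \sqrt{l + \left(l + \sqrt{-9 + 18}\right)} = -3 + \sqrt{l + \left(l + \sqrt{9}\right)} = -3 + \sqrt{l + \left(l + 3\right)} = -3 + \sqrt{l + \left(3 + l\right)} = -3 + \sqrt{3 + 2 l}$)
$\frac{k{\left(-211 \right)}}{-5291} = \frac{-3 + \sqrt{3 + 2 \left(-211\right)}}{-5291} = \left(-3 + \sqrt{3 - 422}\right) \left(- \frac{1}{5291}\right) = \left(-3 + \sqrt{-419}\right) \left(- \frac{1}{5291}\right) = \left(-3 + i \sqrt{419}\right) \left(- \frac{1}{5291}\right) = \frac{3}{5291} - \frac{i \sqrt{419}}{5291}$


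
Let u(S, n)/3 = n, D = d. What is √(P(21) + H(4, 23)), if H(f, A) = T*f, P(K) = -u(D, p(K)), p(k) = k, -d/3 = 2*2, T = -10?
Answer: I*√103 ≈ 10.149*I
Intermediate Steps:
d = -12 (d = -6*2 = -3*4 = -12)
D = -12
u(S, n) = 3*n
P(K) = -3*K
H(f, A) = -10*f
√(P(21) + H(4, 23)) = √(-3*21 - 10*4) = √(-63 - 40) = √(-103) = I*√103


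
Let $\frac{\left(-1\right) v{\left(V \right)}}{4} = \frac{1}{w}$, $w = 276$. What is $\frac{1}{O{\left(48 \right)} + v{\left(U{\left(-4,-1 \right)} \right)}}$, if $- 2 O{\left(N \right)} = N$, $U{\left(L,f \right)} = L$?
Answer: $- \frac{69}{1657} \approx -0.041642$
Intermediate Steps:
$O{\left(N \right)} = - \frac{N}{2}$
$v{\left(V \right)} = - \frac{1}{69}$ ($v{\left(V \right)} = - \frac{4}{276} = \left(-4\right) \frac{1}{276} = - \frac{1}{69}$)
$\frac{1}{O{\left(48 \right)} + v{\left(U{\left(-4,-1 \right)} \right)}} = \frac{1}{\left(- \frac{1}{2}\right) 48 - \frac{1}{69}} = \frac{1}{-24 - \frac{1}{69}} = \frac{1}{- \frac{1657}{69}} = - \frac{69}{1657}$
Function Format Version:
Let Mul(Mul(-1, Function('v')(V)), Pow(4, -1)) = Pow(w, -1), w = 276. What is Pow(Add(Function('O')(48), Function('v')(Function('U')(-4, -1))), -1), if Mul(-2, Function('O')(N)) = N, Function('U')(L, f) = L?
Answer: Rational(-69, 1657) ≈ -0.041642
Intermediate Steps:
Function('O')(N) = Mul(Rational(-1, 2), N)
Function('v')(V) = Rational(-1, 69) (Function('v')(V) = Mul(-4, Pow(276, -1)) = Mul(-4, Rational(1, 276)) = Rational(-1, 69))
Pow(Add(Function('O')(48), Function('v')(Function('U')(-4, -1))), -1) = Pow(Add(Mul(Rational(-1, 2), 48), Rational(-1, 69)), -1) = Pow(Add(-24, Rational(-1, 69)), -1) = Pow(Rational(-1657, 69), -1) = Rational(-69, 1657)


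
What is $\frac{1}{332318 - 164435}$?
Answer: $\frac{1}{167883} \approx 5.9565 \cdot 10^{-6}$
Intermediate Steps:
$\frac{1}{332318 - 164435} = \frac{1}{167883}$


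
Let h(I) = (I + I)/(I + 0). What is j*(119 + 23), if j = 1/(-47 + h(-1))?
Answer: -142/45 ≈ -3.1556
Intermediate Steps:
h(I) = 2 (h(I) = (2*I)/I = 2)
j = -1/45 (j = 1/(-47 + 2) = 1/(-45) = -1/45 ≈ -0.022222)
j*(119 + 23) = -(119 + 23)/45 = -1/45*142 = -142/45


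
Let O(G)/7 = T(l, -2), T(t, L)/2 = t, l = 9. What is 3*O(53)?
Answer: 378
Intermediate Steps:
T(t, L) = 2*t
O(G) = 126 (O(G) = 7*(2*9) = 7*18 = 126)
3*O(53) = 3*126 = 378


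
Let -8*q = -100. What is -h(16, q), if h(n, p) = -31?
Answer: 31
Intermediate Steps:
q = 25/2 (q = -⅛*(-100) = 25/2 ≈ 12.500)
-h(16, q) = -1*(-31) = 31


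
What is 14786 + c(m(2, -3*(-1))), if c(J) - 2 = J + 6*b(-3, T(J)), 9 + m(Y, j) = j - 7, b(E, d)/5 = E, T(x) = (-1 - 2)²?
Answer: 14685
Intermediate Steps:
T(x) = 9 (T(x) = (-3)² = 9)
b(E, d) = 5*E
m(Y, j) = -16 + j (m(Y, j) = -9 + (j - 7) = -9 + (-7 + j) = -16 + j)
c(J) = -88 + J (c(J) = 2 + (J + 6*(5*(-3))) = 2 + (J + 6*(-15)) = 2 + (J - 90) = 2 + (-90 + J) = -88 + J)
14786 + c(m(2, -3*(-1))) = 14786 + (-88 + (-16 - 3*(-1))) = 14786 + (-88 + (-16 + 3)) = 14786 + (-88 - 13) = 14786 - 101 = 14685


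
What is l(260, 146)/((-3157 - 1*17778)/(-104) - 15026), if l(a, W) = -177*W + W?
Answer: 2672384/1541769 ≈ 1.7333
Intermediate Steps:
l(a, W) = -176*W
l(260, 146)/((-3157 - 1*17778)/(-104) - 15026) = (-176*146)/((-3157 - 1*17778)/(-104) - 15026) = -25696/((-3157 - 17778)*(-1/104) - 15026) = -25696/(-20935*(-1/104) - 15026) = -25696/(20935/104 - 15026) = -25696/(-1541769/104) = -25696*(-104/1541769) = 2672384/1541769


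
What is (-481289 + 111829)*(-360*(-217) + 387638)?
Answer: -172078950680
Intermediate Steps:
(-481289 + 111829)*(-360*(-217) + 387638) = -369460*(78120 + 387638) = -369460*465758 = -172078950680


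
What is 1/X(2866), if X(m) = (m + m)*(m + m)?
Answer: 1/32855824 ≈ 3.0436e-8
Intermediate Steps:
X(m) = 4*m² (X(m) = (2*m)*(2*m) = 4*m²)
1/X(2866) = 1/(4*2866²) = 1/(4*8213956) = 1/32855824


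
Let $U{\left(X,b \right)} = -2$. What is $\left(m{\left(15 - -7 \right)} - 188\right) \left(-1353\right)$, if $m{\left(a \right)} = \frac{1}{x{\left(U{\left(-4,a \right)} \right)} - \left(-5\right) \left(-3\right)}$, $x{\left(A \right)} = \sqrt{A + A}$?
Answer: $\frac{58269651}{229} + \frac{2706 i}{229} \approx 2.5445 \cdot 10^{5} + 11.817 i$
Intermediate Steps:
$x{\left(A \right)} = \sqrt{2} \sqrt{A}$ ($x{\left(A \right)} = \sqrt{2 A} = \sqrt{2} \sqrt{A}$)
$m{\left(a \right)} = \frac{-15 - 2 i}{229}$ ($m{\left(a \right)} = \frac{1}{\sqrt{2} \sqrt{-2} - \left(-5\right) \left(-3\right)} = \frac{1}{\sqrt{2} i \sqrt{2} - 15} = \frac{1}{2 i - 15} = \frac{1}{-15 + 2 i} = \frac{-15 - 2 i}{229}$)
$\left(m{\left(15 - -7 \right)} - 188\right) \left(-1353\right) = \left(\left(- \frac{15}{229} - \frac{2 i}{229}\right) - 188\right) \left(-1353\right) = \left(- \frac{43067}{229} - \frac{2 i}{229}\right) \left(-1353\right) = \frac{58269651}{229} + \frac{2706 i}{229}$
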